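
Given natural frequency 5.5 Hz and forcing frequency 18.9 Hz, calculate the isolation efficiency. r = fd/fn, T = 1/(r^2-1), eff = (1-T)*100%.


r = 18.9 / 5.5 = 3.43636
r^2 - 1 = 3.43636^2 - 1 = 10.8086
T = 1/10.8086 = 0.0925189
Efficiency = (1 - 0.0925189)*100 = 90.748 %


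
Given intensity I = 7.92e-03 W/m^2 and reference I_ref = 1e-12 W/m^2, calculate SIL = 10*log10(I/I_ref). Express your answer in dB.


I / I_ref = 7.92e-03 / 1e-12 = 7.92e+09
SIL = 10 * log10(7.92e+09) = 98.987 dB


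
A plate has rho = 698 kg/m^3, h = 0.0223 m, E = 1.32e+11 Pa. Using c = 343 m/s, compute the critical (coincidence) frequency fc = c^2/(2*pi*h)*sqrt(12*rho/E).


12*rho/E = 12*698/1.32e+11 = 6.34545e-08
sqrt(12*rho/E) = sqrt(6.34545e-08) = 0.000251902
c^2/(2*pi*h) = 343^2/(2*pi*0.0223) = 839660
fc = 839660 * 0.000251902 = 211.51 Hz


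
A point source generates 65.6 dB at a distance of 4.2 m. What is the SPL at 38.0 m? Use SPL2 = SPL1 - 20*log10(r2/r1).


r2/r1 = 38.0/4.2 = 9.04762
Correction = 20*log10(9.04762) = 19.1307 dB
SPL2 = 65.6 - 19.1307 = 46.469 dB


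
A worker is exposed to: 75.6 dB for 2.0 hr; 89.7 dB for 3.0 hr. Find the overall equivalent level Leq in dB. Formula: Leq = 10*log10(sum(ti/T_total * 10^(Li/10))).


T_total = 2.0 + 3.0 = 5.0 hr
(2.0/5.0) * 10^(75.6/10) = 1.45231e+07
(3.0/5.0) * 10^(89.7/10) = 5.59953e+08
Sum = 1.45231e+07 + 5.59953e+08 = 5.74476e+08
Leq = 10*log10(5.74476e+08) = 87.593 dB


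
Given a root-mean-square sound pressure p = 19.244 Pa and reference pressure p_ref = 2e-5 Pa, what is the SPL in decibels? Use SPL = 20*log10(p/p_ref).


p / p_ref = 19.244 / 2e-5 = 962200
SPL = 20 * log10(962200) = 119.67 dB


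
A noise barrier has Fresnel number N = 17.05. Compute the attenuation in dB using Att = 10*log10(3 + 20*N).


3 + 20*N = 3 + 20*17.05 = 344
Att = 10*log10(344) = 25.366 dB


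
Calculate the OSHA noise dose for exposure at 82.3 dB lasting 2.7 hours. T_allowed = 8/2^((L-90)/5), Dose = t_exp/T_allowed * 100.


T_allowed = 8 / 2^((82.3 - 90)/5) = 23.2636 hr
Dose = 2.7 / 23.2636 * 100 = 11.606 %


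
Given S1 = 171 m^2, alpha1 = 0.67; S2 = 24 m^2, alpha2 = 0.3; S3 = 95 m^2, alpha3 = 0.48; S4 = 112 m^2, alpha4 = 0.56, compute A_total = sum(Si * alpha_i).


171 * 0.67 = 114.57
24 * 0.3 = 7.2
95 * 0.48 = 45.6
112 * 0.56 = 62.72
A_total = 114.57 + 7.2 + 45.6 + 62.72 = 230.09 m^2


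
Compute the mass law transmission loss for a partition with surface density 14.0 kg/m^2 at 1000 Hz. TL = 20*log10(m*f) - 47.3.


m * f = 14.0 * 1000 = 14000
20*log10(14000) = 82.9226 dB
TL = 82.9226 - 47.3 = 35.623 dB


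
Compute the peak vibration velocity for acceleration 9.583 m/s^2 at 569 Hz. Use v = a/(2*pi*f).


omega = 2*pi*f = 2*pi*569 = 3575.13 rad/s
v = a / omega = 9.583 / 3575.13 = 0.0026805 m/s


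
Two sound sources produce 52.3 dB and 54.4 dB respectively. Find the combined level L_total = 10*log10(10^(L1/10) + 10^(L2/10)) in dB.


10^(52.3/10) = 169824
10^(54.4/10) = 275423
Sum = 169824 + 275423 = 445247
L_total = 10*log10(445247) = 56.486 dB


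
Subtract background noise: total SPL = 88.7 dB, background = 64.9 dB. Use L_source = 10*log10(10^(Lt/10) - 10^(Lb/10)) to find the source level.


10^(88.7/10) = 7.4131e+08
10^(64.9/10) = 3.0903e+06
Difference = 7.4131e+08 - 3.0903e+06 = 7.3822e+08
L_source = 10*log10(7.3822e+08) = 88.682 dB


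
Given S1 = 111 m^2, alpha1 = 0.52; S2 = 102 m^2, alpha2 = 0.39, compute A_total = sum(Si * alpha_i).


111 * 0.52 = 57.72
102 * 0.39 = 39.78
A_total = 57.72 + 39.78 = 97.5 m^2


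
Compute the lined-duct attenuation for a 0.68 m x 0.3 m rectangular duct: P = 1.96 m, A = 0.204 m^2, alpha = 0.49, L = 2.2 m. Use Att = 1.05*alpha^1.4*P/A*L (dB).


alpha^1.4 = 0.49^1.4 = 0.368362
Attenuation rate = 1.05 * alpha^1.4 * P / A
= 1.05 * 0.368362 * 1.96 / 0.204 = 3.71612 dB/m
Total Att = 3.71612 * 2.2 = 8.1755 dB


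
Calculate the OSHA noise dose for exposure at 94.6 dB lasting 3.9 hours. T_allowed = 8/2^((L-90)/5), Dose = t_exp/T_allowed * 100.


T_allowed = 8 / 2^((94.6 - 90)/5) = 4.22807 hr
Dose = 3.9 / 4.22807 * 100 = 92.241 %


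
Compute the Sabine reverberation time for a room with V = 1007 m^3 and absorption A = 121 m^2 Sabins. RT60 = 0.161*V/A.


RT60 = 0.161 * 1007 / 121 = 1.3399 s


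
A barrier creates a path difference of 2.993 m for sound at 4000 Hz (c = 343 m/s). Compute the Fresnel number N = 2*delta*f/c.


N = 2*delta*f/c = 2*delta/lambda, where lambda = c/f
lambda = 343 / 4000 = 0.08575 m
N = 2 * 2.993 / 0.08575 = 69.808


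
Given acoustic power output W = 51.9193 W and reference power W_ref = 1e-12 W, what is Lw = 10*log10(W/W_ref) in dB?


W / W_ref = 51.9193 / 1e-12 = 5.19193e+13
Lw = 10 * log10(5.19193e+13) = 137.15 dB


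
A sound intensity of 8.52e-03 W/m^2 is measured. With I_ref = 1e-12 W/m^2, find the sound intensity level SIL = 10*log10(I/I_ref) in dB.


I / I_ref = 8.52e-03 / 1e-12 = 8.52e+09
SIL = 10 * log10(8.52e+09) = 99.304 dB


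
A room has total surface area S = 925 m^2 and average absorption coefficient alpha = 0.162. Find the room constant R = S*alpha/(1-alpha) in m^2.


R = 925 * 0.162 / (1 - 0.162) = 178.82 m^2


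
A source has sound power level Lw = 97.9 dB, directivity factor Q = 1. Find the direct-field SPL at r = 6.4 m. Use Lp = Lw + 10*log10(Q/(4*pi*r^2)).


4*pi*r^2 = 4*pi*6.4^2 = 514.719 m^2
Q / (4*pi*r^2) = 1 / 514.719 = 0.00194281
Lp = 97.9 + 10*log10(0.00194281) = 70.784 dB


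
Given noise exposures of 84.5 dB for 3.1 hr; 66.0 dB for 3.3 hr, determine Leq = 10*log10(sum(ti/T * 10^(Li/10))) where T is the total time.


T_total = 3.1 + 3.3 = 6.4 hr
(3.1/6.4) * 10^(84.5/10) = 1.36515e+08
(3.3/6.4) * 10^(66.0/10) = 2.05274e+06
Sum = 1.36515e+08 + 2.05274e+06 = 1.38568e+08
Leq = 10*log10(1.38568e+08) = 81.417 dB


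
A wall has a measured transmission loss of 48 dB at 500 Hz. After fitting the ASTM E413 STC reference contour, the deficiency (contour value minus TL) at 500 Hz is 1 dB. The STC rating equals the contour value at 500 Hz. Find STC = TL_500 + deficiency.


By ASTM E413, STC = value of the fitted reference contour at 500 Hz.
Contour value at 500 Hz = TL_500 + deficiency = 48 + 1 = 49
STC = 49


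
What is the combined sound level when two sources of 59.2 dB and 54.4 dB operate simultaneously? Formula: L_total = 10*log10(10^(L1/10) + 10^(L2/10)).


10^(59.2/10) = 831764
10^(54.4/10) = 275423
Sum = 831764 + 275423 = 1.10719e+06
L_total = 10*log10(1.10719e+06) = 60.442 dB


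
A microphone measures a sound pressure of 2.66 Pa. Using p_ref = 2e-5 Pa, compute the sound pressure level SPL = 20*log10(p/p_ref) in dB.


p / p_ref = 2.66 / 2e-5 = 133000
SPL = 20 * log10(133000) = 102.48 dB


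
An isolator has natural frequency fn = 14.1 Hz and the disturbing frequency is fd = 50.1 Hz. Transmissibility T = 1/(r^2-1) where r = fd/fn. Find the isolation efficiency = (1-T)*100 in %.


r = 50.1 / 14.1 = 3.55319
r^2 - 1 = 3.55319^2 - 1 = 11.6252
T = 1/11.6252 = 0.08602
Efficiency = (1 - 0.08602)*100 = 91.398 %


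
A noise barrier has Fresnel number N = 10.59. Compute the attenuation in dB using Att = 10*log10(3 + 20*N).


3 + 20*N = 3 + 20*10.59 = 214.8
Att = 10*log10(214.8) = 23.32 dB


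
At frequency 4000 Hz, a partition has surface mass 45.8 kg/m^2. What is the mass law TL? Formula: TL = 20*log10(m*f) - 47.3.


m * f = 45.8 * 4000 = 183200
20*log10(183200) = 105.259 dB
TL = 105.259 - 47.3 = 57.959 dB


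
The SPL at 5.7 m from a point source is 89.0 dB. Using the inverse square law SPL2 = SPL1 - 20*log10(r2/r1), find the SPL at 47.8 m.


r2/r1 = 47.8/5.7 = 8.38596
Correction = 20*log10(8.38596) = 18.4711 dB
SPL2 = 89.0 - 18.4711 = 70.529 dB


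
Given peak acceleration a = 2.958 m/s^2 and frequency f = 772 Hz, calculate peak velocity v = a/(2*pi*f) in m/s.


omega = 2*pi*f = 2*pi*772 = 4850.62 rad/s
v = a / omega = 2.958 / 4850.62 = 0.00060982 m/s


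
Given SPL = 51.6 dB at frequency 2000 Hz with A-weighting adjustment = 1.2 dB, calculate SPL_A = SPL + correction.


A-weighting table: 2000 Hz -> 1.2 dB correction
SPL_A = SPL + correction = 51.6 + (1.2) = 52.8 dBA


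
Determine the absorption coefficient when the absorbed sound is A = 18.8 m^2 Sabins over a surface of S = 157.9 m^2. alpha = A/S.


Absorption coefficient = absorbed power / incident power
alpha = A / S = 18.8 / 157.9 = 0.11906


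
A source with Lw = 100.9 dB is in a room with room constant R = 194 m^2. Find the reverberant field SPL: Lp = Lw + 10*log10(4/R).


4/R = 4/194 = 0.0206186
Lp = 100.9 + 10*log10(0.0206186) = 84.043 dB


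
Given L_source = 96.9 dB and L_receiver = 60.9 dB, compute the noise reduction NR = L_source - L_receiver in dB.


NR = L_source - L_receiver (difference between source and receiving room levels)
NR = 96.9 - 60.9 = 36 dB


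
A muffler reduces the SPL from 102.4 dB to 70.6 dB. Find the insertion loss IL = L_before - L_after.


Insertion loss = SPL without muffler - SPL with muffler
IL = 102.4 - 70.6 = 31.8 dB


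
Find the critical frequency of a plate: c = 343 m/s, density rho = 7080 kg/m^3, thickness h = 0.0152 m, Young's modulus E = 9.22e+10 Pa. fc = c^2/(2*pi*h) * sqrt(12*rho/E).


12*rho/E = 12*7080/9.22e+10 = 9.21475e-07
sqrt(12*rho/E) = sqrt(9.21475e-07) = 0.000959935
c^2/(2*pi*h) = 343^2/(2*pi*0.0152) = 1.23187e+06
fc = 1.23187e+06 * 0.000959935 = 1182.5 Hz


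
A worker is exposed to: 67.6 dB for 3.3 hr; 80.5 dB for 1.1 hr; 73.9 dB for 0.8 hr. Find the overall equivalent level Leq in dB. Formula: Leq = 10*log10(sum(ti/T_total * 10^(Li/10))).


T_total = 3.3 + 1.1 + 0.8 = 5.2 hr
(3.3/5.2) * 10^(67.6/10) = 3.65183e+06
(1.1/5.2) * 10^(80.5/10) = 2.3735e+07
(0.8/5.2) * 10^(73.9/10) = 3.77648e+06
Sum = 3.65183e+06 + 2.3735e+07 + 3.77648e+06 = 3.11633e+07
Leq = 10*log10(3.11633e+07) = 74.936 dB


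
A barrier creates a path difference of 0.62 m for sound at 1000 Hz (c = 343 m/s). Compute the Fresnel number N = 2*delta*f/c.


N = 2*delta*f/c = 2*delta/lambda, where lambda = c/f
lambda = 343 / 1000 = 0.343 m
N = 2 * 0.62 / 0.343 = 3.6152


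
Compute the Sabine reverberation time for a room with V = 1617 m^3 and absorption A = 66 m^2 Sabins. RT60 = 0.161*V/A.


RT60 = 0.161 * 1617 / 66 = 3.9445 s


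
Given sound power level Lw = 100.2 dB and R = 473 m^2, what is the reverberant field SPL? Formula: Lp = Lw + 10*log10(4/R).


4/R = 4/473 = 0.00845666
Lp = 100.2 + 10*log10(0.00845666) = 79.472 dB


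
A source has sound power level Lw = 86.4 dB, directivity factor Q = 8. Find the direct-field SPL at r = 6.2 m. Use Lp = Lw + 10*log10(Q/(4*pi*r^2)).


4*pi*r^2 = 4*pi*6.2^2 = 483.051 m^2
Q / (4*pi*r^2) = 8 / 483.051 = 0.0165614
Lp = 86.4 + 10*log10(0.0165614) = 68.591 dB


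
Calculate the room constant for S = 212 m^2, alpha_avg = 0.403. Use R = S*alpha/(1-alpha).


R = 212 * 0.403 / (1 - 0.403) = 143.11 m^2


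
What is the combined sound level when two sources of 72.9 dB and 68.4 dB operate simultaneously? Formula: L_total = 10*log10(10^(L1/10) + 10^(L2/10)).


10^(72.9/10) = 1.94984e+07
10^(68.4/10) = 6.91831e+06
Sum = 1.94984e+07 + 6.91831e+06 = 2.64167e+07
L_total = 10*log10(2.64167e+07) = 74.219 dB


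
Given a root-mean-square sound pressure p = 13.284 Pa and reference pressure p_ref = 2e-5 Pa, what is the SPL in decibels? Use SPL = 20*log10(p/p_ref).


p / p_ref = 13.284 / 2e-5 = 664200
SPL = 20 * log10(664200) = 116.45 dB


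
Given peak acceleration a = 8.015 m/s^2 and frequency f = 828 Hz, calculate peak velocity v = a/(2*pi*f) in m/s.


omega = 2*pi*f = 2*pi*828 = 5202.48 rad/s
v = a / omega = 8.015 / 5202.48 = 0.0015406 m/s


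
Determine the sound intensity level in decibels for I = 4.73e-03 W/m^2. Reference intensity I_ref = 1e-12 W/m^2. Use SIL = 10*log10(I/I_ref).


I / I_ref = 4.73e-03 / 1e-12 = 4.73e+09
SIL = 10 * log10(4.73e+09) = 96.749 dB


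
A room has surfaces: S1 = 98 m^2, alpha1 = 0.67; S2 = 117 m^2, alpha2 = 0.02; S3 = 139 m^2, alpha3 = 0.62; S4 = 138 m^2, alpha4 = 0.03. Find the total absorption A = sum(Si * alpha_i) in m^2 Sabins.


98 * 0.67 = 65.66
117 * 0.02 = 2.34
139 * 0.62 = 86.18
138 * 0.03 = 4.14
A_total = 65.66 + 2.34 + 86.18 + 4.14 = 158.32 m^2


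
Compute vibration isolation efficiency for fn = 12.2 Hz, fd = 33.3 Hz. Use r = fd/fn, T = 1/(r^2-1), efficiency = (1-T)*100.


r = 33.3 / 12.2 = 2.72951
r^2 - 1 = 2.72951^2 - 1 = 6.45022
T = 1/6.45022 = 0.155033
Efficiency = (1 - 0.155033)*100 = 84.497 %


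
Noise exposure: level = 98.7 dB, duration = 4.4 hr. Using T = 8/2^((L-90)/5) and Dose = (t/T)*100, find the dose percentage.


T_allowed = 8 / 2^((98.7 - 90)/5) = 2.39496 hr
Dose = 4.4 / 2.39496 * 100 = 183.72 %


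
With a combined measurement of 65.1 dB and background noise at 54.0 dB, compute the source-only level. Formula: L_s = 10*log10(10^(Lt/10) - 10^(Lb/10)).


10^(65.1/10) = 3.23594e+06
10^(54.0/10) = 251189
Difference = 3.23594e+06 - 251189 = 2.98475e+06
L_source = 10*log10(2.98475e+06) = 64.749 dB


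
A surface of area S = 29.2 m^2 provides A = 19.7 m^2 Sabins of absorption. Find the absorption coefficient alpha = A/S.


Absorption coefficient = absorbed power / incident power
alpha = A / S = 19.7 / 29.2 = 0.67466


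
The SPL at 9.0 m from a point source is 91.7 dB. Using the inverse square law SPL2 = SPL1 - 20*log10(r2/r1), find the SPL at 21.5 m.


r2/r1 = 21.5/9.0 = 2.38889
Correction = 20*log10(2.38889) = 7.56392 dB
SPL2 = 91.7 - 7.56392 = 84.136 dB


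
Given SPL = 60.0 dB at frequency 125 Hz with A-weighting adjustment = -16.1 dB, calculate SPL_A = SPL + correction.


A-weighting table: 125 Hz -> -16.1 dB correction
SPL_A = SPL + correction = 60.0 + (-16.1) = 43.9 dBA


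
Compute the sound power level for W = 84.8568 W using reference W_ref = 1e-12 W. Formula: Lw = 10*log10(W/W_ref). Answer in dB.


W / W_ref = 84.8568 / 1e-12 = 8.48568e+13
Lw = 10 * log10(8.48568e+13) = 139.29 dB


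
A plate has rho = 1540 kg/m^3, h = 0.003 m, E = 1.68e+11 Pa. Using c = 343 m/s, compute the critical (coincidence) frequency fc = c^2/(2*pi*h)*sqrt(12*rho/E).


12*rho/E = 12*1540/1.68e+11 = 1.1e-07
sqrt(12*rho/E) = sqrt(1.1e-07) = 0.000331662
c^2/(2*pi*h) = 343^2/(2*pi*0.003) = 6.24147e+06
fc = 6.24147e+06 * 0.000331662 = 2070.1 Hz


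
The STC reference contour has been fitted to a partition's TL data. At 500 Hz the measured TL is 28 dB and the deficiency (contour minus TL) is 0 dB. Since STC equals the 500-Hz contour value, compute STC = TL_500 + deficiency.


By ASTM E413, STC = value of the fitted reference contour at 500 Hz.
Contour value at 500 Hz = TL_500 + deficiency = 28 + 0 = 28
STC = 28


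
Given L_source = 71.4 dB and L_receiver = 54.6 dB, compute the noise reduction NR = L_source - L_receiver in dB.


NR = L_source - L_receiver (difference between source and receiving room levels)
NR = 71.4 - 54.6 = 16.8 dB


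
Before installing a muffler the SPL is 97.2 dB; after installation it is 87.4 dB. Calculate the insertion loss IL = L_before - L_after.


Insertion loss = SPL without muffler - SPL with muffler
IL = 97.2 - 87.4 = 9.8 dB


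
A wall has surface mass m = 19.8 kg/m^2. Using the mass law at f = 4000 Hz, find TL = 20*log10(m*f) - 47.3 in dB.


m * f = 19.8 * 4000 = 79200
20*log10(79200) = 97.9745 dB
TL = 97.9745 - 47.3 = 50.675 dB


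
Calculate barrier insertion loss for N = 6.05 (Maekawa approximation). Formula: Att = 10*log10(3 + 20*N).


3 + 20*N = 3 + 20*6.05 = 124
Att = 10*log10(124) = 20.934 dB


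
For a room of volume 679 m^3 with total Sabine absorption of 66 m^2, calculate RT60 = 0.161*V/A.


RT60 = 0.161 * 679 / 66 = 1.6563 s


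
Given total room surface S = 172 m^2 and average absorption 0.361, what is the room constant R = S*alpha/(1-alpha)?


R = 172 * 0.361 / (1 - 0.361) = 97.171 m^2


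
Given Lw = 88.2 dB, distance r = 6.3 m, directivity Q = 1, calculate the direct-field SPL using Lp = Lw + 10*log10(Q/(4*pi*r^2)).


4*pi*r^2 = 4*pi*6.3^2 = 498.759 m^2
Q / (4*pi*r^2) = 1 / 498.759 = 0.00200498
Lp = 88.2 + 10*log10(0.00200498) = 61.221 dB


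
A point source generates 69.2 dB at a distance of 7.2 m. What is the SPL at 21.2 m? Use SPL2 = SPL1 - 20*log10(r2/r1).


r2/r1 = 21.2/7.2 = 2.94444
Correction = 20*log10(2.94444) = 9.38005 dB
SPL2 = 69.2 - 9.38005 = 59.82 dB


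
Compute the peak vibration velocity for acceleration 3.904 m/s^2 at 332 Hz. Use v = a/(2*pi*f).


omega = 2*pi*f = 2*pi*332 = 2086.02 rad/s
v = a / omega = 3.904 / 2086.02 = 0.0018715 m/s


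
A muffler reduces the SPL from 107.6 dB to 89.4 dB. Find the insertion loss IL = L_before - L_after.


Insertion loss = SPL without muffler - SPL with muffler
IL = 107.6 - 89.4 = 18.2 dB


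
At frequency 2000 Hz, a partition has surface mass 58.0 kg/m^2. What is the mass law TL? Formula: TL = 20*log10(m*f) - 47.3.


m * f = 58.0 * 2000 = 116000
20*log10(116000) = 101.289 dB
TL = 101.289 - 47.3 = 53.989 dB


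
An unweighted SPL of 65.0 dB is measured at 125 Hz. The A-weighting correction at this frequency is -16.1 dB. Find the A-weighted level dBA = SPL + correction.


A-weighting table: 125 Hz -> -16.1 dB correction
SPL_A = SPL + correction = 65.0 + (-16.1) = 48.9 dBA


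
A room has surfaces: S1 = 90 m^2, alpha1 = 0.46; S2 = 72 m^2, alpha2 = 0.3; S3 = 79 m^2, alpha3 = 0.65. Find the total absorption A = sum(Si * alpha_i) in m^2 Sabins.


90 * 0.46 = 41.4
72 * 0.3 = 21.6
79 * 0.65 = 51.35
A_total = 41.4 + 21.6 + 51.35 = 114.35 m^2


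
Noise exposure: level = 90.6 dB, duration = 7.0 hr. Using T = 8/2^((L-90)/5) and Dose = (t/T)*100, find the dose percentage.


T_allowed = 8 / 2^((90.6 - 90)/5) = 7.3615 hr
Dose = 7.0 / 7.3615 * 100 = 95.089 %


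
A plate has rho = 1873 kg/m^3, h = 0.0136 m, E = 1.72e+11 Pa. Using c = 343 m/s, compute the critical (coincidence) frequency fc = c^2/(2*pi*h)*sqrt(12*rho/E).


12*rho/E = 12*1873/1.72e+11 = 1.30674e-07
sqrt(12*rho/E) = sqrt(1.30674e-07) = 0.000361489
c^2/(2*pi*h) = 343^2/(2*pi*0.0136) = 1.3768e+06
fc = 1.3768e+06 * 0.000361489 = 497.7 Hz


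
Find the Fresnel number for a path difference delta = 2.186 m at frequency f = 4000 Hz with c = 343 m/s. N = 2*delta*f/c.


N = 2*delta*f/c = 2*delta/lambda, where lambda = c/f
lambda = 343 / 4000 = 0.08575 m
N = 2 * 2.186 / 0.08575 = 50.985


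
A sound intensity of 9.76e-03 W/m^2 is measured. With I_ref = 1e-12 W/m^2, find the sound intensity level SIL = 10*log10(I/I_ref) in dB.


I / I_ref = 9.76e-03 / 1e-12 = 9.76e+09
SIL = 10 * log10(9.76e+09) = 99.894 dB


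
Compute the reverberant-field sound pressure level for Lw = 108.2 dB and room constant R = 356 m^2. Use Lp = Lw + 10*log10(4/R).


4/R = 4/356 = 0.011236
Lp = 108.2 + 10*log10(0.011236) = 88.706 dB


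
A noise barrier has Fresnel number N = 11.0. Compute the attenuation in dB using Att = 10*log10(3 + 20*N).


3 + 20*N = 3 + 20*11.0 = 223
Att = 10*log10(223) = 23.483 dB


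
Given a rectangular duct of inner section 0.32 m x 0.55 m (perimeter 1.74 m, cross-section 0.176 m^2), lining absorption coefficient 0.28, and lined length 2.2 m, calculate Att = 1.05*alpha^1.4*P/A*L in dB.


alpha^1.4 = 0.28^1.4 = 0.168276
Attenuation rate = 1.05 * alpha^1.4 * P / A
= 1.05 * 0.168276 * 1.74 / 0.176 = 1.74682 dB/m
Total Att = 1.74682 * 2.2 = 3.843 dB


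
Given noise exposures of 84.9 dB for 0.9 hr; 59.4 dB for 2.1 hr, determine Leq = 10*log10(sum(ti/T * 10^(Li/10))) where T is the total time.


T_total = 0.9 + 2.1 = 3.0 hr
(0.9/3.0) * 10^(84.9/10) = 9.27089e+07
(2.1/3.0) * 10^(59.4/10) = 609675
Sum = 9.27089e+07 + 609675 = 9.33186e+07
Leq = 10*log10(9.33186e+07) = 79.7 dB


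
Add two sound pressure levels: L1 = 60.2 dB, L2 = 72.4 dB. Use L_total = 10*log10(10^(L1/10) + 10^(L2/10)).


10^(60.2/10) = 1.04713e+06
10^(72.4/10) = 1.7378e+07
Sum = 1.04713e+06 + 1.7378e+07 = 1.84251e+07
L_total = 10*log10(1.84251e+07) = 72.654 dB


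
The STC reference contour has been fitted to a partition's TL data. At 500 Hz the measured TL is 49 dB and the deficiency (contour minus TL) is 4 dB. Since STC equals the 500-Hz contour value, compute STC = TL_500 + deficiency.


By ASTM E413, STC = value of the fitted reference contour at 500 Hz.
Contour value at 500 Hz = TL_500 + deficiency = 49 + 4 = 53
STC = 53


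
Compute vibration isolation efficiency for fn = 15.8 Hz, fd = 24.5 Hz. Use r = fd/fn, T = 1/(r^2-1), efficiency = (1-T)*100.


r = 24.5 / 15.8 = 1.55063
r^2 - 1 = 1.55063^2 - 1 = 1.40445
T = 1/1.40445 = 0.712022
Efficiency = (1 - 0.712022)*100 = 28.798 %


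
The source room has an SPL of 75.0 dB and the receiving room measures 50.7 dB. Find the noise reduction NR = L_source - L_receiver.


NR = L_source - L_receiver (difference between source and receiving room levels)
NR = 75.0 - 50.7 = 24.3 dB


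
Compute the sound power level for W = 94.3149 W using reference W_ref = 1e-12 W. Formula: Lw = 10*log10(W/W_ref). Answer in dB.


W / W_ref = 94.3149 / 1e-12 = 9.43149e+13
Lw = 10 * log10(9.43149e+13) = 139.75 dB


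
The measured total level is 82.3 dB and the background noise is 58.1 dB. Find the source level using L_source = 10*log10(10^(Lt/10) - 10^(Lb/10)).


10^(82.3/10) = 1.69824e+08
10^(58.1/10) = 645654
Difference = 1.69824e+08 - 645654 = 1.69178e+08
L_source = 10*log10(1.69178e+08) = 82.283 dB


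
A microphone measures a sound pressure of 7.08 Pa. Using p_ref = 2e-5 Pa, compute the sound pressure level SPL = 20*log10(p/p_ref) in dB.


p / p_ref = 7.08 / 2e-5 = 354000
SPL = 20 * log10(354000) = 110.98 dB


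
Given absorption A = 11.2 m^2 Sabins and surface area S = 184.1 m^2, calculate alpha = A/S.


Absorption coefficient = absorbed power / incident power
alpha = A / S = 11.2 / 184.1 = 0.060837


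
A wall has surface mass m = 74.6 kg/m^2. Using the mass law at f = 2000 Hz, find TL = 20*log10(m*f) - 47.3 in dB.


m * f = 74.6 * 2000 = 149200
20*log10(149200) = 103.475 dB
TL = 103.475 - 47.3 = 56.175 dB


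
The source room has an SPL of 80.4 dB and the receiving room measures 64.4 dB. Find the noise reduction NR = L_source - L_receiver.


NR = L_source - L_receiver (difference between source and receiving room levels)
NR = 80.4 - 64.4 = 16 dB


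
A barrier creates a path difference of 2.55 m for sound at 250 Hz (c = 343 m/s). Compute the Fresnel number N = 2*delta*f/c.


N = 2*delta*f/c = 2*delta/lambda, where lambda = c/f
lambda = 343 / 250 = 1.372 m
N = 2 * 2.55 / 1.372 = 3.7172


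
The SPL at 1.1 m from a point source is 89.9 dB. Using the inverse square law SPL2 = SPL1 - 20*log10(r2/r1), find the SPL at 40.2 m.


r2/r1 = 40.2/1.1 = 36.5455
Correction = 20*log10(36.5455) = 31.2567 dB
SPL2 = 89.9 - 31.2567 = 58.643 dB


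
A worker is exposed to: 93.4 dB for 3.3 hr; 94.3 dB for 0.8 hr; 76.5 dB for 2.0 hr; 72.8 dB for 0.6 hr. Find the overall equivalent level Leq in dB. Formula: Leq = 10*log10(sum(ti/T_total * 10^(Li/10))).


T_total = 3.3 + 0.8 + 2.0 + 0.6 = 6.7 hr
(3.3/6.7) * 10^(93.4/10) = 1.07755e+09
(0.8/6.7) * 10^(94.3/10) = 3.21377e+08
(2.0/6.7) * 10^(76.5/10) = 1.33338e+07
(0.6/6.7) * 10^(72.8/10) = 1.70638e+06
Sum = 1.07755e+09 + 3.21377e+08 + 1.33338e+07 + 1.70638e+06 = 1.41397e+09
Leq = 10*log10(1.41397e+09) = 91.504 dB


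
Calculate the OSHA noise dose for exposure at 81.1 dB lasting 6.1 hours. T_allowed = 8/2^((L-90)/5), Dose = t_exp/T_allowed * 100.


T_allowed = 8 / 2^((81.1 - 90)/5) = 27.4741 hr
Dose = 6.1 / 27.4741 * 100 = 22.203 %


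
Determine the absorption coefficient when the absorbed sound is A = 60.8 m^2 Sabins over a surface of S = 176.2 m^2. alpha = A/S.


Absorption coefficient = absorbed power / incident power
alpha = A / S = 60.8 / 176.2 = 0.34506


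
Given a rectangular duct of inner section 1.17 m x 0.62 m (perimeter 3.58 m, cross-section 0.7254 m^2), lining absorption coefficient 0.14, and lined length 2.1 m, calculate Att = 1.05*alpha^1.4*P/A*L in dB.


alpha^1.4 = 0.14^1.4 = 0.0637645
Attenuation rate = 1.05 * alpha^1.4 * P / A
= 1.05 * 0.0637645 * 3.58 / 0.7254 = 0.330426 dB/m
Total Att = 0.330426 * 2.1 = 0.69389 dB


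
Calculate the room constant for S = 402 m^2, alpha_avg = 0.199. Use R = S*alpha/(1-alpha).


R = 402 * 0.199 / (1 - 0.199) = 99.873 m^2


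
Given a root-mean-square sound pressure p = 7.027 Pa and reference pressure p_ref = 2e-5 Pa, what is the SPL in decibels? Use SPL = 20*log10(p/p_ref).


p / p_ref = 7.027 / 2e-5 = 351350
SPL = 20 * log10(351350) = 110.91 dB


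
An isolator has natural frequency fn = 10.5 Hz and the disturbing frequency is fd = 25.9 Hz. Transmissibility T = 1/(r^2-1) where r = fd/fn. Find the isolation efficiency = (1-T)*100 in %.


r = 25.9 / 10.5 = 2.46667
r^2 - 1 = 2.46667^2 - 1 = 5.08446
T = 1/5.08446 = 0.196678
Efficiency = (1 - 0.196678)*100 = 80.332 %


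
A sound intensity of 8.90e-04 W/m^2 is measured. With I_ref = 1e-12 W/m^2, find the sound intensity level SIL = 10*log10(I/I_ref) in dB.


I / I_ref = 8.90e-04 / 1e-12 = 8.9e+08
SIL = 10 * log10(8.9e+08) = 89.494 dB


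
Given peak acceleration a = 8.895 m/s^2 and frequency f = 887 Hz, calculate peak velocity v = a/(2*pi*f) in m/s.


omega = 2*pi*f = 2*pi*887 = 5573.19 rad/s
v = a / omega = 8.895 / 5573.19 = 0.001596 m/s


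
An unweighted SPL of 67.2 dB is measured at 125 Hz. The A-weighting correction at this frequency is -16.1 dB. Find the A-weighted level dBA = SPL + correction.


A-weighting table: 125 Hz -> -16.1 dB correction
SPL_A = SPL + correction = 67.2 + (-16.1) = 51.1 dBA


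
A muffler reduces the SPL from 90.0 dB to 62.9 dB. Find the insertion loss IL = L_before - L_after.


Insertion loss = SPL without muffler - SPL with muffler
IL = 90.0 - 62.9 = 27.1 dB


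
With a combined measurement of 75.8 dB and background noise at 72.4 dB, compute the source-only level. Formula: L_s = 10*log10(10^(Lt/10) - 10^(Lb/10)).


10^(75.8/10) = 3.80189e+07
10^(72.4/10) = 1.7378e+07
Difference = 3.80189e+07 - 1.7378e+07 = 2.06409e+07
L_source = 10*log10(2.06409e+07) = 73.147 dB


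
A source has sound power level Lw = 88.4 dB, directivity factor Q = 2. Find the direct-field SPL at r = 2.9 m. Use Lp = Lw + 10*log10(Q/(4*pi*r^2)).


4*pi*r^2 = 4*pi*2.9^2 = 105.683 m^2
Q / (4*pi*r^2) = 2 / 105.683 = 0.0189245
Lp = 88.4 + 10*log10(0.0189245) = 71.17 dB


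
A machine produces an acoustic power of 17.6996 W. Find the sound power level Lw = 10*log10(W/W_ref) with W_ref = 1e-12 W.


W / W_ref = 17.6996 / 1e-12 = 1.76996e+13
Lw = 10 * log10(1.76996e+13) = 132.48 dB


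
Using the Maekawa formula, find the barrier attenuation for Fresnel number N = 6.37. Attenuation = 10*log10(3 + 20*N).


3 + 20*N = 3 + 20*6.37 = 130.4
Att = 10*log10(130.4) = 21.153 dB


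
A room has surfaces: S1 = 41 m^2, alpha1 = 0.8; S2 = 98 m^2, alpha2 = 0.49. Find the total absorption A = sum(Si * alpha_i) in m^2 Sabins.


41 * 0.8 = 32.8
98 * 0.49 = 48.02
A_total = 32.8 + 48.02 = 80.82 m^2


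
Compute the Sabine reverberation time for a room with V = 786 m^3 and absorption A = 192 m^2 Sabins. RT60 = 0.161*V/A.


RT60 = 0.161 * 786 / 192 = 0.65909 s


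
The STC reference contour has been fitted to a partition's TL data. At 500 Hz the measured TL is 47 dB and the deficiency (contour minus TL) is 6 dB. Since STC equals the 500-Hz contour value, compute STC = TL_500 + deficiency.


By ASTM E413, STC = value of the fitted reference contour at 500 Hz.
Contour value at 500 Hz = TL_500 + deficiency = 47 + 6 = 53
STC = 53


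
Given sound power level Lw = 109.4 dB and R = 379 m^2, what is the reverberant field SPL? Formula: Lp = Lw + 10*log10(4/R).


4/R = 4/379 = 0.0105541
Lp = 109.4 + 10*log10(0.0105541) = 89.634 dB


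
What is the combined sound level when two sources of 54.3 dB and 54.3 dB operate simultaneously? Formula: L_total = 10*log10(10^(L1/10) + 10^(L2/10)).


10^(54.3/10) = 269153
10^(54.3/10) = 269153
Sum = 269153 + 269153 = 538306
L_total = 10*log10(538306) = 57.31 dB


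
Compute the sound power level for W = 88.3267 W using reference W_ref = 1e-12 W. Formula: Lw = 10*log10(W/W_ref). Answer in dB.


W / W_ref = 88.3267 / 1e-12 = 8.83267e+13
Lw = 10 * log10(8.83267e+13) = 139.46 dB


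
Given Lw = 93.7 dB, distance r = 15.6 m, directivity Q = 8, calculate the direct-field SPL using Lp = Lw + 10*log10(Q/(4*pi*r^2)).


4*pi*r^2 = 4*pi*15.6^2 = 3058.15 m^2
Q / (4*pi*r^2) = 8 / 3058.15 = 0.00261596
Lp = 93.7 + 10*log10(0.00261596) = 67.876 dB


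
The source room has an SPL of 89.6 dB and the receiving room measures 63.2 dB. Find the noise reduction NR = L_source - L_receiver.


NR = L_source - L_receiver (difference between source and receiving room levels)
NR = 89.6 - 63.2 = 26.4 dB


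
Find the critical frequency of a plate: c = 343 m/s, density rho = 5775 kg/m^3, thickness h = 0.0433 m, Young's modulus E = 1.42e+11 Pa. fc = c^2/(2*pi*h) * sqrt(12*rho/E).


12*rho/E = 12*5775/1.42e+11 = 4.88028e-07
sqrt(12*rho/E) = sqrt(4.88028e-07) = 0.00069859
c^2/(2*pi*h) = 343^2/(2*pi*0.0433) = 432435
fc = 432435 * 0.00069859 = 302.09 Hz


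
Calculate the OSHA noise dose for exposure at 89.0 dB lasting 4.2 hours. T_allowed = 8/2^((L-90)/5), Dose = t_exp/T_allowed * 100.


T_allowed = 8 / 2^((89.0 - 90)/5) = 9.18959 hr
Dose = 4.2 / 9.18959 * 100 = 45.704 %


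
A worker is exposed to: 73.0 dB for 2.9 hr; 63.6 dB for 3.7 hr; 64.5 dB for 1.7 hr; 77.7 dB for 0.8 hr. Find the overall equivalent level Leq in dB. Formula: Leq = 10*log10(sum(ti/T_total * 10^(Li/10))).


T_total = 2.9 + 3.7 + 1.7 + 0.8 = 9.1 hr
(2.9/9.1) * 10^(73.0/10) = 6.35853e+06
(3.7/9.1) * 10^(63.6/10) = 931452
(1.7/9.1) * 10^(64.5/10) = 526511
(0.8/9.1) * 10^(77.7/10) = 5.17665e+06
Sum = 6.35853e+06 + 931452 + 526511 + 5.17665e+06 = 1.29931e+07
Leq = 10*log10(1.29931e+07) = 71.137 dB


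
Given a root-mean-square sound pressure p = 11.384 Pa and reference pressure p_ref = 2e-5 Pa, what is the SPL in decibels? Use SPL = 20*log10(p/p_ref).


p / p_ref = 11.384 / 2e-5 = 569200
SPL = 20 * log10(569200) = 115.11 dB


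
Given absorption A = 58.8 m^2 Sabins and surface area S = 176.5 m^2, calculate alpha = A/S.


Absorption coefficient = absorbed power / incident power
alpha = A / S = 58.8 / 176.5 = 0.33314


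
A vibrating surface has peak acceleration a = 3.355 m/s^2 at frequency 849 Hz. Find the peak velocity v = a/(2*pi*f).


omega = 2*pi*f = 2*pi*849 = 5334.42 rad/s
v = a / omega = 3.355 / 5334.42 = 0.00062893 m/s


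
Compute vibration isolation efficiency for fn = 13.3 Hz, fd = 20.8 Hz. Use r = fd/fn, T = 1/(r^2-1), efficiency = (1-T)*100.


r = 20.8 / 13.3 = 1.56391
r^2 - 1 = 1.56391^2 - 1 = 1.44581
T = 1/1.44581 = 0.691654
Efficiency = (1 - 0.691654)*100 = 30.835 %


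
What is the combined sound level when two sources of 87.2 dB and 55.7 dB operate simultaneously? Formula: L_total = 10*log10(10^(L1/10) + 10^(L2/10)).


10^(87.2/10) = 5.24807e+08
10^(55.7/10) = 371535
Sum = 5.24807e+08 + 371535 = 5.25179e+08
L_total = 10*log10(5.25179e+08) = 87.203 dB


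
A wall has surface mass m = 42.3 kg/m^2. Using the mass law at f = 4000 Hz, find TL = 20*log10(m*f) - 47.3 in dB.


m * f = 42.3 * 4000 = 169200
20*log10(169200) = 104.568 dB
TL = 104.568 - 47.3 = 57.268 dB


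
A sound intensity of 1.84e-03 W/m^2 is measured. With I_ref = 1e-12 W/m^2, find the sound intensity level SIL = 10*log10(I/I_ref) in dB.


I / I_ref = 1.84e-03 / 1e-12 = 1.84e+09
SIL = 10 * log10(1.84e+09) = 92.648 dB


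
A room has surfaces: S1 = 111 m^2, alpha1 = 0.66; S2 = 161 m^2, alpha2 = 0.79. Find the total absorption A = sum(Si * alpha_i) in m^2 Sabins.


111 * 0.66 = 73.26
161 * 0.79 = 127.19
A_total = 73.26 + 127.19 = 200.45 m^2


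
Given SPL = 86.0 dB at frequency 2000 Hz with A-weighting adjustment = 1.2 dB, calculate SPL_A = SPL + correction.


A-weighting table: 2000 Hz -> 1.2 dB correction
SPL_A = SPL + correction = 86.0 + (1.2) = 87.2 dBA


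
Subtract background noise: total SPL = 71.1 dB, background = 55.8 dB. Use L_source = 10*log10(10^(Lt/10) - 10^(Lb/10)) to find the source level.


10^(71.1/10) = 1.28825e+07
10^(55.8/10) = 380189
Difference = 1.28825e+07 - 380189 = 1.25023e+07
L_source = 10*log10(1.25023e+07) = 70.97 dB


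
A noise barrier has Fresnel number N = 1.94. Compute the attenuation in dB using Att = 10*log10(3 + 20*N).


3 + 20*N = 3 + 20*1.94 = 41.8
Att = 10*log10(41.8) = 16.212 dB


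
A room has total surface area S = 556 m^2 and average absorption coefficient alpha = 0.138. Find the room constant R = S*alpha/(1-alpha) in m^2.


R = 556 * 0.138 / (1 - 0.138) = 89.012 m^2


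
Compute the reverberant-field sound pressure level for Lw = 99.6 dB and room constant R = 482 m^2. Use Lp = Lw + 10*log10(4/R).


4/R = 4/482 = 0.00829876
Lp = 99.6 + 10*log10(0.00829876) = 78.79 dB


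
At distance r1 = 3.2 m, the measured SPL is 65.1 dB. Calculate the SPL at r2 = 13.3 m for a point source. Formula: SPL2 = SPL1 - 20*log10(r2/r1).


r2/r1 = 13.3/3.2 = 4.15625
Correction = 20*log10(4.15625) = 12.374 dB
SPL2 = 65.1 - 12.374 = 52.726 dB


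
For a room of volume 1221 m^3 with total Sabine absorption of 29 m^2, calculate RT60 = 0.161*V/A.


RT60 = 0.161 * 1221 / 29 = 6.7787 s


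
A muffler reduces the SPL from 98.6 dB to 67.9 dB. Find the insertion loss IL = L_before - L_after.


Insertion loss = SPL without muffler - SPL with muffler
IL = 98.6 - 67.9 = 30.7 dB


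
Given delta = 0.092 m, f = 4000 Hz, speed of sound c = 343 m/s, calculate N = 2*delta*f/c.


N = 2*delta*f/c = 2*delta/lambda, where lambda = c/f
lambda = 343 / 4000 = 0.08575 m
N = 2 * 0.092 / 0.08575 = 2.1458


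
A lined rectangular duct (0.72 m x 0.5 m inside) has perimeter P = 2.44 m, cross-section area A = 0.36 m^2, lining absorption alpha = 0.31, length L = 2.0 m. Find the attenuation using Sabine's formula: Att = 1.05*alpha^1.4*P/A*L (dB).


alpha^1.4 = 0.31^1.4 = 0.194047
Attenuation rate = 1.05 * alpha^1.4 * P / A
= 1.05 * 0.194047 * 2.44 / 0.36 = 1.38097 dB/m
Total Att = 1.38097 * 2.0 = 2.7619 dB


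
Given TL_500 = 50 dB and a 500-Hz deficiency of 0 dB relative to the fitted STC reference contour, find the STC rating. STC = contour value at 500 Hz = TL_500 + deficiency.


By ASTM E413, STC = value of the fitted reference contour at 500 Hz.
Contour value at 500 Hz = TL_500 + deficiency = 50 + 0 = 50
STC = 50


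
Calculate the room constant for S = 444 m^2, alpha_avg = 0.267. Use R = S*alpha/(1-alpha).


R = 444 * 0.267 / (1 - 0.267) = 161.73 m^2


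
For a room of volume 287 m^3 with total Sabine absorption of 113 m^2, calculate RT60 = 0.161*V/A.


RT60 = 0.161 * 287 / 113 = 0.40891 s


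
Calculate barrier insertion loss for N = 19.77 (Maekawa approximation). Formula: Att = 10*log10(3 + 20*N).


3 + 20*N = 3 + 20*19.77 = 398.4
Att = 10*log10(398.4) = 26.003 dB


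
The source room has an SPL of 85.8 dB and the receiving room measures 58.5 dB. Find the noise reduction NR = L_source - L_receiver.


NR = L_source - L_receiver (difference between source and receiving room levels)
NR = 85.8 - 58.5 = 27.3 dB


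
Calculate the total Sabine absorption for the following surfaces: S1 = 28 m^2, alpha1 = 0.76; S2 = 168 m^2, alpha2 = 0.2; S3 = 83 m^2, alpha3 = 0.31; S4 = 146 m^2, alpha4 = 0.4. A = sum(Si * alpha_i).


28 * 0.76 = 21.28
168 * 0.2 = 33.6
83 * 0.31 = 25.73
146 * 0.4 = 58.4
A_total = 21.28 + 33.6 + 25.73 + 58.4 = 139.01 m^2


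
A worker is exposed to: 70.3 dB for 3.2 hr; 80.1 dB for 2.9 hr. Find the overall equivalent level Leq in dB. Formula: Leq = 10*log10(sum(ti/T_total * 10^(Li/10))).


T_total = 3.2 + 2.9 = 6.1 hr
(3.2/6.1) * 10^(70.3/10) = 5.62108e+06
(2.9/6.1) * 10^(80.1/10) = 4.86484e+07
Sum = 5.62108e+06 + 4.86484e+07 = 5.42695e+07
Leq = 10*log10(5.42695e+07) = 77.346 dB


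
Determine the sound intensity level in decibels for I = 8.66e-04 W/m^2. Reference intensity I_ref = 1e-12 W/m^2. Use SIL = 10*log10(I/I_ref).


I / I_ref = 8.66e-04 / 1e-12 = 8.66e+08
SIL = 10 * log10(8.66e+08) = 89.375 dB


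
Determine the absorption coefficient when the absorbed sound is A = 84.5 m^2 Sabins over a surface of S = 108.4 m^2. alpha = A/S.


Absorption coefficient = absorbed power / incident power
alpha = A / S = 84.5 / 108.4 = 0.77952


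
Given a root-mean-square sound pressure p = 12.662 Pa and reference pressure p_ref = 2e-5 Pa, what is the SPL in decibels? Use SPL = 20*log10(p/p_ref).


p / p_ref = 12.662 / 2e-5 = 633100
SPL = 20 * log10(633100) = 116.03 dB


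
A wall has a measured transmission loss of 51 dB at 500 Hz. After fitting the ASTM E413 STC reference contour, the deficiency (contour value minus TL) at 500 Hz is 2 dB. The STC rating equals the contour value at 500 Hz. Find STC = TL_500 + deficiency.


By ASTM E413, STC = value of the fitted reference contour at 500 Hz.
Contour value at 500 Hz = TL_500 + deficiency = 51 + 2 = 53
STC = 53


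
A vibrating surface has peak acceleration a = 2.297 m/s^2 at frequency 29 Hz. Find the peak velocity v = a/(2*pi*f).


omega = 2*pi*f = 2*pi*29 = 182.212 rad/s
v = a / omega = 2.297 / 182.212 = 0.012606 m/s


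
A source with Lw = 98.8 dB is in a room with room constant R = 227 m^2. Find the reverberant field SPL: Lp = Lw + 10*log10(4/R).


4/R = 4/227 = 0.0176211
Lp = 98.8 + 10*log10(0.0176211) = 81.26 dB


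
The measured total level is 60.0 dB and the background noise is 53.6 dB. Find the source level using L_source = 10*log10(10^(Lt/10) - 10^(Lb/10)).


10^(60.0/10) = 1e+06
10^(53.6/10) = 229087
Difference = 1e+06 - 229087 = 770913
L_source = 10*log10(770913) = 58.87 dB


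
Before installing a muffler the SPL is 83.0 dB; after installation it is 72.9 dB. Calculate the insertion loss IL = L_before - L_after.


Insertion loss = SPL without muffler - SPL with muffler
IL = 83.0 - 72.9 = 10.1 dB


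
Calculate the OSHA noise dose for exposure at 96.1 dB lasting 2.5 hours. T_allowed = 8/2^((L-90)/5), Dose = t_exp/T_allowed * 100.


T_allowed = 8 / 2^((96.1 - 90)/5) = 3.43426 hr
Dose = 2.5 / 3.43426 * 100 = 72.796 %


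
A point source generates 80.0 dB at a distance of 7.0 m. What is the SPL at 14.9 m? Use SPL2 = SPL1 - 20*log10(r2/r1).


r2/r1 = 14.9/7.0 = 2.12857
Correction = 20*log10(2.12857) = 6.56176 dB
SPL2 = 80.0 - 6.56176 = 73.438 dB


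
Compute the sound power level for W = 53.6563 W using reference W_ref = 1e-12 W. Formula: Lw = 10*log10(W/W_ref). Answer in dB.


W / W_ref = 53.6563 / 1e-12 = 5.36563e+13
Lw = 10 * log10(5.36563e+13) = 137.3 dB


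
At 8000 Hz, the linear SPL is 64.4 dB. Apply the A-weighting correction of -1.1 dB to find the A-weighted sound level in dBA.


A-weighting table: 8000 Hz -> -1.1 dB correction
SPL_A = SPL + correction = 64.4 + (-1.1) = 63.3 dBA


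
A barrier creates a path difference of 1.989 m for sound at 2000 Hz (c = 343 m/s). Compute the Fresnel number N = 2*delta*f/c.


N = 2*delta*f/c = 2*delta/lambda, where lambda = c/f
lambda = 343 / 2000 = 0.1715 m
N = 2 * 1.989 / 0.1715 = 23.195


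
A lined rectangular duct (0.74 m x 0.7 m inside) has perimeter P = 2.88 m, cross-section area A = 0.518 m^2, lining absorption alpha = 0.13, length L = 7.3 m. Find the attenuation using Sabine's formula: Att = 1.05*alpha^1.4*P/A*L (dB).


alpha^1.4 = 0.13^1.4 = 0.0574805
Attenuation rate = 1.05 * alpha^1.4 * P / A
= 1.05 * 0.0574805 * 2.88 / 0.518 = 0.335562 dB/m
Total Att = 0.335562 * 7.3 = 2.4496 dB


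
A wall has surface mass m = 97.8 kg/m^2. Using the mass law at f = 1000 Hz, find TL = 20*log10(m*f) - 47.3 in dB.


m * f = 97.8 * 1000 = 97800
20*log10(97800) = 99.8068 dB
TL = 99.8068 - 47.3 = 52.507 dB


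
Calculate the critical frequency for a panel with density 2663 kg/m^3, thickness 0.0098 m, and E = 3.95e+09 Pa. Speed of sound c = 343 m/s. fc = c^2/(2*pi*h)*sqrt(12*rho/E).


12*rho/E = 12*2663/3.95e+09 = 8.09013e-06
sqrt(12*rho/E) = sqrt(8.09013e-06) = 0.00284432
c^2/(2*pi*h) = 343^2/(2*pi*0.0098) = 1.91066e+06
fc = 1.91066e+06 * 0.00284432 = 5434.5 Hz
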